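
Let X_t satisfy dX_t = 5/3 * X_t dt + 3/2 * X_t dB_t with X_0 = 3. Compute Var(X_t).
Var(X_t) = 9*(exp(9*t/4) - 1)*exp(10*t/3)

For GBM dX = mu X dt + sigma X dB with X_0 = x_0, apply Itô to Y = log X: dY = (mu - sigma^2/2) dt + sigma dB, so Y_t = log(x_0) + (mu - sigma^2/2) t + sigma B_t and hence X_t = x_0 * exp((mu - sigma^2/2) t + sigma B_t).
With mu = 5/3, sigma = 3/2, x_0 = 3, this gives:
  X_t = 3 * exp((13/24) * t + (3/2) * B_t).
Since sigma*B_t ~ Normal(0, sigma^2 t), E[exp(sigma*B_t)] = exp(sigma^2 t / 2); so E[X_t] = x_0 * exp((mu - sigma^2/2) t) * exp(sigma^2 t / 2) = x_0 * exp(mu t) = 3*exp(5*t/3).
Var(X_t) = E[X_t^2] - (E[X_t])^2 = x_0^2 * exp(2 mu t) * (exp(sigma^2 t) - 1) = 9*(exp(9*t/4) - 1)*exp(10*t/3).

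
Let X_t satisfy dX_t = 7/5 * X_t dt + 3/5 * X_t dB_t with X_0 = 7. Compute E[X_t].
E[X_t] = 7*exp(7*t/5)

For GBM dX = mu X dt + sigma X dB with X_0 = x_0, apply Itô to Y = log X: dY = (mu - sigma^2/2) dt + sigma dB, so Y_t = log(x_0) + (mu - sigma^2/2) t + sigma B_t and hence X_t = x_0 * exp((mu - sigma^2/2) t + sigma B_t).
With mu = 7/5, sigma = 3/5, x_0 = 7, this gives:
  X_t = 7 * exp((61/50) * t + (3/5) * B_t).
Since sigma*B_t ~ Normal(0, sigma^2 t), E[exp(sigma*B_t)] = exp(sigma^2 t / 2); so E[X_t] = x_0 * exp((mu - sigma^2/2) t) * exp(sigma^2 t / 2) = x_0 * exp(mu t) = 7*exp(7*t/5).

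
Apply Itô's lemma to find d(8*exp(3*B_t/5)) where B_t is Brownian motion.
d(8*exp(3*B_t/5)) = (36*exp(3*B_t/5)/25) dt + (24*exp(3*B_t/5)/5) dB_t

Itô's formula for f(B_t) gives d f(B_t) = f'(B_t) dB_t + (1/2) f''(B_t) dt. Compute derivatives of f(x) = 8*exp(3*x/5):
  f'(x)  = 24*exp(3*x/5)/5
  f''(x) = 72*exp(3*x/5)/25
Substitute x = B_t and multiply the f'' term by 1/2:
  drift     = (1/2) * (72*exp(3*x/5)/25) evaluated at B_t = 36*exp(3*B_t/5)/25
  diffusion = (24*exp(3*x/5)/5) evaluated at B_t = 24*exp(3*B_t/5)/5
Therefore d(8*exp(3*B_t/5)) = (36*exp(3*B_t/5)/25) dt + (24*exp(3*B_t/5)/5) dB_t.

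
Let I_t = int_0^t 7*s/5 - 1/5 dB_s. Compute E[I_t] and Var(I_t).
E[I_t] = 0; Var(I_t) = t*(49*t^2 - 21*t + 3)/75

The Itô integral of a deterministic integrand f(s) has mean 0 because each increment f(s) * (B_{s+ds} - B_s) has mean 0. By the Itô isometry:
  Var( int_0^t f(s) dB_s ) = E[ (int_0^t f(s) dB_s)^2 ] = int_0^t f(s)^2 ds.
Here f(s) = 7*s/5 - 1/5, so f(s)^2 = (7*s - 1)^2/25. Integrate:
  int_0^t ((7*s - 1)^2/25) ds = t*(49*t^2 - 21*t + 3)/75.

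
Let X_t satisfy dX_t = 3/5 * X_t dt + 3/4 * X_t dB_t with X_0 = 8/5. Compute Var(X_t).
Var(X_t) = 64*(exp(9*t/16) - 1)*exp(6*t/5)/25

For GBM dX = mu X dt + sigma X dB with X_0 = x_0, apply Itô to Y = log X: dY = (mu - sigma^2/2) dt + sigma dB, so Y_t = log(x_0) + (mu - sigma^2/2) t + sigma B_t and hence X_t = x_0 * exp((mu - sigma^2/2) t + sigma B_t).
With mu = 3/5, sigma = 3/4, x_0 = 8/5, this gives:
  X_t = 8/5 * exp((51/160) * t + (3/4) * B_t).
Since sigma*B_t ~ Normal(0, sigma^2 t), E[exp(sigma*B_t)] = exp(sigma^2 t / 2); so E[X_t] = x_0 * exp((mu - sigma^2/2) t) * exp(sigma^2 t / 2) = x_0 * exp(mu t) = 8*exp(3*t/5)/5.
Var(X_t) = E[X_t^2] - (E[X_t])^2 = x_0^2 * exp(2 mu t) * (exp(sigma^2 t) - 1) = 64*(exp(9*t/16) - 1)*exp(6*t/5)/25.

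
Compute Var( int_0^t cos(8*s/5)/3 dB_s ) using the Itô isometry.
Var = t/18 + 5*sin(8*t/5)*cos(8*t/5)/144

The Itô integral of a deterministic integrand f(s) has mean 0 because each increment f(s) * (B_{s+ds} - B_s) has mean 0. By the Itô isometry:
  Var( int_0^t f(s) dB_s ) = E[ (int_0^t f(s) dB_s)^2 ] = int_0^t f(s)^2 ds.
Here f(s) = cos(8*s/5)/3, so f(s)^2 = cos(8*s/5)^2/9. Integrate:
  int_0^t (cos(8*s/5)^2/9) ds = t/18 + 5*sin(8*t/5)*cos(8*t/5)/144.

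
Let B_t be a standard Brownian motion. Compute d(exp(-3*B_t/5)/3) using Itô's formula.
d(exp(-3*B_t/5)/3) = (3*exp(-3*B_t/5)/50) dt + (-exp(-3*B_t/5)/5) dB_t

Itô's formula for f(B_t) gives d f(B_t) = f'(B_t) dB_t + (1/2) f''(B_t) dt. Compute derivatives of f(x) = exp(-3*x/5)/3:
  f'(x)  = -exp(-3*x/5)/5
  f''(x) = 3*exp(-3*x/5)/25
Substitute x = B_t and multiply the f'' term by 1/2:
  drift     = (1/2) * (3*exp(-3*x/5)/25) evaluated at B_t = 3*exp(-3*B_t/5)/50
  diffusion = (-exp(-3*x/5)/5) evaluated at B_t = -exp(-3*B_t/5)/5
Therefore d(exp(-3*B_t/5)/3) = (3*exp(-3*B_t/5)/50) dt + (-exp(-3*B_t/5)/5) dB_t.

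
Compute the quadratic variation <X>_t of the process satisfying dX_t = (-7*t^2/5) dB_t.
<X>_t = 49*t^5/125

For an Itô process dX_t = a(t) dt + b(t) dB_t, the quadratic variation is <X>_t = int_0^t b(s)^2 ds (the drift term does not contribute). Here b(s) = -7*s^2/5, so
  b(s)^2 = 49*s^4/25.
Integrating from 0 to t:
  <X>_t = int_0^t (49*s^4/25) ds = 49*t^5/125.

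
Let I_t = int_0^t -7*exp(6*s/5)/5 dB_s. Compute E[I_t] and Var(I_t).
E[I_t] = 0; Var(I_t) = 49*exp(12*t/5)/60 - 49/60

The Itô integral of a deterministic integrand f(s) has mean 0 because each increment f(s) * (B_{s+ds} - B_s) has mean 0. By the Itô isometry:
  Var( int_0^t f(s) dB_s ) = E[ (int_0^t f(s) dB_s)^2 ] = int_0^t f(s)^2 ds.
Here f(s) = -7*exp(6*s/5)/5, so f(s)^2 = 49*exp(12*s/5)/25. Integrate:
  int_0^t (49*exp(12*s/5)/25) ds = 49*exp(12*t/5)/60 - 49/60.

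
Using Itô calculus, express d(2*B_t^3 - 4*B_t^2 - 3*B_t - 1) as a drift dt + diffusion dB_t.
d(2*B_t^3 - 4*B_t^2 - 3*B_t - 1) = (6*B_t - 4) dt + (6*B_t^2 - 8*B_t - 3) dB_t

Itô's formula for f(B_t) gives d f(B_t) = f'(B_t) dB_t + (1/2) f''(B_t) dt. Compute derivatives of f(x) = 2*x^3 - 4*x^2 - 3*x - 1:
  f'(x)  = 6*x^2 - 8*x - 3
  f''(x) = 12*x - 8
Substitute x = B_t and multiply the f'' term by 1/2:
  drift     = (1/2) * (12*x - 8) evaluated at B_t = 6*B_t - 4
  diffusion = (6*x^2 - 8*x - 3) evaluated at B_t = 6*B_t^2 - 8*B_t - 3
Therefore d(2*B_t^3 - 4*B_t^2 - 3*B_t - 1) = (6*B_t - 4) dt + (6*B_t^2 - 8*B_t - 3) dB_t.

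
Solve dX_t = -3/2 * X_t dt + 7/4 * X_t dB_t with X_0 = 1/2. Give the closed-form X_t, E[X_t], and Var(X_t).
X_t = 1/2 * exp((-97/32) t + (7/4) B_t); E[X_t] = exp(-3*t/2)/2; Var(X_t) = (exp(49*t/16) - 1)*exp(-3*t)/4

For GBM dX = mu X dt + sigma X dB with X_0 = x_0, apply Itô to Y = log X: dY = (mu - sigma^2/2) dt + sigma dB, so Y_t = log(x_0) + (mu - sigma^2/2) t + sigma B_t and hence X_t = x_0 * exp((mu - sigma^2/2) t + sigma B_t).
With mu = -3/2, sigma = 7/4, x_0 = 1/2, this gives:
  X_t = 1/2 * exp((-97/32) * t + (7/4) * B_t).
Since sigma*B_t ~ Normal(0, sigma^2 t), E[exp(sigma*B_t)] = exp(sigma^2 t / 2); so E[X_t] = x_0 * exp((mu - sigma^2/2) t) * exp(sigma^2 t / 2) = x_0 * exp(mu t) = exp(-3*t/2)/2.
Var(X_t) = E[X_t^2] - (E[X_t])^2 = x_0^2 * exp(2 mu t) * (exp(sigma^2 t) - 1) = (exp(49*t/16) - 1)*exp(-3*t)/4.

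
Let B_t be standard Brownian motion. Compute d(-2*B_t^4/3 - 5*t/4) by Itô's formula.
d(-2*B_t^4/3 - 5*t/4) = (-4*B_t^2 - 5/4) dt + (-8*B_t^3/3) dB_t

Itô's formula for f(t, x): d f(t, B_t) = (f_t + (1/2) f_xx) dt + f_x dB_t. Compute partials of f(t, x) = -5*t/4 - 2*x^4/3:
  f_t(t,x)  = -5/4
  f_x(t,x)  = -8*x^3/3
  f_xx(t,x) = -8*x^2
Assemble drift = f_t + (1/2) f_xx = -4*x^2 - 5/4 and diffusion = f_x = -8*x^3/3. Substituting x = B_t:
  d(-2*B_t^4/3 - 5*t/4) = (-4*B_t^2 - 5/4) dt + (-8*B_t^3/3) dB_t.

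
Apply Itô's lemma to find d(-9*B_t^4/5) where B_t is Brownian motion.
d(-9*B_t^4/5) = (-54*B_t^2/5) dt + (-36*B_t^3/5) dB_t

Itô's formula for f(B_t) gives d f(B_t) = f'(B_t) dB_t + (1/2) f''(B_t) dt. Compute derivatives of f(x) = -9*x^4/5:
  f'(x)  = -36*x^3/5
  f''(x) = -108*x^2/5
Substitute x = B_t and multiply the f'' term by 1/2:
  drift     = (1/2) * (-108*x^2/5) evaluated at B_t = -54*B_t^2/5
  diffusion = (-36*x^3/5) evaluated at B_t = -36*B_t^3/5
Therefore d(-9*B_t^4/5) = (-54*B_t^2/5) dt + (-36*B_t^3/5) dB_t.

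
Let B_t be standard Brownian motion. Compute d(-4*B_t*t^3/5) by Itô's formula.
d(-4*B_t*t^3/5) = (-12*B_t*t^2/5) dt + (-4*t^3/5) dB_t

Itô's formula for f(t, x): d f(t, B_t) = (f_t + (1/2) f_xx) dt + f_x dB_t. Compute partials of f(t, x) = -4*t^3*x/5:
  f_t(t,x)  = -12*t^2*x/5
  f_x(t,x)  = -4*t^3/5
  f_xx(t,x) = 0
Assemble drift = f_t + (1/2) f_xx = -12*t^2*x/5 and diffusion = f_x = -4*t^3/5. Substituting x = B_t:
  d(-4*B_t*t^3/5) = (-12*B_t*t^2/5) dt + (-4*t^3/5) dB_t.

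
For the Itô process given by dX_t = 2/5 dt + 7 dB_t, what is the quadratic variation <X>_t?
<X>_t = 49*t

For an Itô process dX_t = a(t) dt + b(t) dB_t, the quadratic variation is <X>_t = int_0^t b(s)^2 ds (the drift term does not contribute). Here b(s) = 7, so
  b(s)^2 = 49.
Integrating from 0 to t:
  <X>_t = int_0^t (49) ds = 49*t.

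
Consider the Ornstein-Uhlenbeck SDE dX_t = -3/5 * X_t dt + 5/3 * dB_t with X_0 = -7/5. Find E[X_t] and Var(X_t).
E[X_t] = -7*exp(-3*t/5)/5; Var(X_t) = 125/54 - 125*exp(-6*t/5)/54

The OU SDE dX = -theta X dt + sigma dB admits the integrating factor exp(theta t): d(exp(theta t) X_t) = sigma exp(theta t) dB_t. Integrating from 0 to t:
  X_t = x_0 * exp(-theta t) + sigma * int_0^t exp(-theta (t-s)) dB_s.
The Itô integral has mean 0 and (by the Itô isometry) variance sigma^2 * int_0^t exp(-2 theta (t - s)) ds = sigma^2 * (1 - exp(-2 theta t)) / (2 theta).
With theta = 3/5, sigma = 5/3, x_0 = -7/5:
  E[X_t] = -7/5 * exp(-3/5 t) = -7*exp(-3*t/5)/5
  Var(X_t) = (5/3)^2 * (1 - exp(-2*3/5 t)) / (2 * 3/5) = 125/54 - 125*exp(-6*t/5)/54.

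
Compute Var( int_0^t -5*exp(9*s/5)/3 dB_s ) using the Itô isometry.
Var = 125*exp(18*t/5)/162 - 125/162

The Itô integral of a deterministic integrand f(s) has mean 0 because each increment f(s) * (B_{s+ds} - B_s) has mean 0. By the Itô isometry:
  Var( int_0^t f(s) dB_s ) = E[ (int_0^t f(s) dB_s)^2 ] = int_0^t f(s)^2 ds.
Here f(s) = -5*exp(9*s/5)/3, so f(s)^2 = 25*exp(18*s/5)/9. Integrate:
  int_0^t (25*exp(18*s/5)/9) ds = 125*exp(18*t/5)/162 - 125/162.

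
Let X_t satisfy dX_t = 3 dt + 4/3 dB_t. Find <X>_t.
<X>_t = 16*t/9

For an Itô process dX_t = a(t) dt + b(t) dB_t, the quadratic variation is <X>_t = int_0^t b(s)^2 ds (the drift term does not contribute). Here b(s) = 4/3, so
  b(s)^2 = 16/9.
Integrating from 0 to t:
  <X>_t = int_0^t (16/9) ds = 16*t/9.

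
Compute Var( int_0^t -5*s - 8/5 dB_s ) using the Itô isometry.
Var = t*(625*t^2 + 600*t + 192)/75

The Itô integral of a deterministic integrand f(s) has mean 0 because each increment f(s) * (B_{s+ds} - B_s) has mean 0. By the Itô isometry:
  Var( int_0^t f(s) dB_s ) = E[ (int_0^t f(s) dB_s)^2 ] = int_0^t f(s)^2 ds.
Here f(s) = -5*s - 8/5, so f(s)^2 = (25*s + 8)^2/25. Integrate:
  int_0^t ((25*s + 8)^2/25) ds = t*(625*t^2 + 600*t + 192)/75.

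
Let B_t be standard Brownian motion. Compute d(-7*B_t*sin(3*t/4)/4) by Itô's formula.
d(-7*B_t*sin(3*t/4)/4) = (-21*B_t*cos(3*t/4)/16) dt + (-7*sin(3*t/4)/4) dB_t

Itô's formula for f(t, x): d f(t, B_t) = (f_t + (1/2) f_xx) dt + f_x dB_t. Compute partials of f(t, x) = -7*x*sin(3*t/4)/4:
  f_t(t,x)  = -21*x*cos(3*t/4)/16
  f_x(t,x)  = -7*sin(3*t/4)/4
  f_xx(t,x) = 0
Assemble drift = f_t + (1/2) f_xx = -21*x*cos(3*t/4)/16 and diffusion = f_x = -7*sin(3*t/4)/4. Substituting x = B_t:
  d(-7*B_t*sin(3*t/4)/4) = (-21*B_t*cos(3*t/4)/16) dt + (-7*sin(3*t/4)/4) dB_t.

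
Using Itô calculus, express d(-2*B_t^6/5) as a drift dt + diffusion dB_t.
d(-2*B_t^6/5) = (-6*B_t^4) dt + (-12*B_t^5/5) dB_t

Itô's formula for f(B_t) gives d f(B_t) = f'(B_t) dB_t + (1/2) f''(B_t) dt. Compute derivatives of f(x) = -2*x^6/5:
  f'(x)  = -12*x^5/5
  f''(x) = -12*x^4
Substitute x = B_t and multiply the f'' term by 1/2:
  drift     = (1/2) * (-12*x^4) evaluated at B_t = -6*B_t^4
  diffusion = (-12*x^5/5) evaluated at B_t = -12*B_t^5/5
Therefore d(-2*B_t^6/5) = (-6*B_t^4) dt + (-12*B_t^5/5) dB_t.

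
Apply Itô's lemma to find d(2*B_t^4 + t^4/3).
d(2*B_t^4 + t^4/3) = (12*B_t^2 + 4*t^3/3) dt + (8*B_t^3) dB_t

Itô's formula for f(t, x): d f(t, B_t) = (f_t + (1/2) f_xx) dt + f_x dB_t. Compute partials of f(t, x) = t^4/3 + 2*x^4:
  f_t(t,x)  = 4*t^3/3
  f_x(t,x)  = 8*x^3
  f_xx(t,x) = 24*x^2
Assemble drift = f_t + (1/2) f_xx = 4*t^3/3 + 12*x^2 and diffusion = f_x = 8*x^3. Substituting x = B_t:
  d(2*B_t^4 + t^4/3) = (12*B_t^2 + 4*t^3/3) dt + (8*B_t^3) dB_t.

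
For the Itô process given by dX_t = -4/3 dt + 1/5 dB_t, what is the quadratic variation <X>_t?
<X>_t = t/25

For an Itô process dX_t = a(t) dt + b(t) dB_t, the quadratic variation is <X>_t = int_0^t b(s)^2 ds (the drift term does not contribute). Here b(s) = 1/5, so
  b(s)^2 = 1/25.
Integrating from 0 to t:
  <X>_t = int_0^t (1/25) ds = t/25.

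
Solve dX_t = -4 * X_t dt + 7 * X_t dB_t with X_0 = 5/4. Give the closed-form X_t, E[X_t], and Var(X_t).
X_t = 5/4 * exp((-57/2) t + (7) B_t); E[X_t] = 5*exp(-4*t)/4; Var(X_t) = (25*exp(49*t) - 25)*exp(-8*t)/16

For GBM dX = mu X dt + sigma X dB with X_0 = x_0, apply Itô to Y = log X: dY = (mu - sigma^2/2) dt + sigma dB, so Y_t = log(x_0) + (mu - sigma^2/2) t + sigma B_t and hence X_t = x_0 * exp((mu - sigma^2/2) t + sigma B_t).
With mu = -4, sigma = 7, x_0 = 5/4, this gives:
  X_t = 5/4 * exp((-57/2) * t + (7) * B_t).
Since sigma*B_t ~ Normal(0, sigma^2 t), E[exp(sigma*B_t)] = exp(sigma^2 t / 2); so E[X_t] = x_0 * exp((mu - sigma^2/2) t) * exp(sigma^2 t / 2) = x_0 * exp(mu t) = 5*exp(-4*t)/4.
Var(X_t) = E[X_t^2] - (E[X_t])^2 = x_0^2 * exp(2 mu t) * (exp(sigma^2 t) - 1) = (25*exp(49*t) - 25)*exp(-8*t)/16.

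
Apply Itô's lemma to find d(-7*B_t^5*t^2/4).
d(-7*B_t^5*t^2/4) = (7*B_t^3*t*(-B_t^2 - 5*t)/2) dt + (-35*B_t^4*t^2/4) dB_t

Itô's formula for f(t, x): d f(t, B_t) = (f_t + (1/2) f_xx) dt + f_x dB_t. Compute partials of f(t, x) = -7*t^2*x^5/4:
  f_t(t,x)  = -7*t*x^5/2
  f_x(t,x)  = -35*t^2*x^4/4
  f_xx(t,x) = -35*t^2*x^3
Assemble drift = f_t + (1/2) f_xx = 7*t*x^3*(-5*t - x^2)/2 and diffusion = f_x = -35*t^2*x^4/4. Substituting x = B_t:
  d(-7*B_t^5*t^2/4) = (7*B_t^3*t*(-B_t^2 - 5*t)/2) dt + (-35*B_t^4*t^2/4) dB_t.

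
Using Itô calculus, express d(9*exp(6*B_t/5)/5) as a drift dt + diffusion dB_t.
d(9*exp(6*B_t/5)/5) = (162*exp(6*B_t/5)/125) dt + (54*exp(6*B_t/5)/25) dB_t

Itô's formula for f(B_t) gives d f(B_t) = f'(B_t) dB_t + (1/2) f''(B_t) dt. Compute derivatives of f(x) = 9*exp(6*x/5)/5:
  f'(x)  = 54*exp(6*x/5)/25
  f''(x) = 324*exp(6*x/5)/125
Substitute x = B_t and multiply the f'' term by 1/2:
  drift     = (1/2) * (324*exp(6*x/5)/125) evaluated at B_t = 162*exp(6*B_t/5)/125
  diffusion = (54*exp(6*x/5)/25) evaluated at B_t = 54*exp(6*B_t/5)/25
Therefore d(9*exp(6*B_t/5)/5) = (162*exp(6*B_t/5)/125) dt + (54*exp(6*B_t/5)/25) dB_t.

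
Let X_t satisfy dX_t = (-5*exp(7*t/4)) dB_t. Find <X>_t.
<X>_t = 50*exp(7*t/2)/7 - 50/7

For an Itô process dX_t = a(t) dt + b(t) dB_t, the quadratic variation is <X>_t = int_0^t b(s)^2 ds (the drift term does not contribute). Here b(s) = -5*exp(7*s/4), so
  b(s)^2 = 25*exp(7*s/2).
Integrating from 0 to t:
  <X>_t = int_0^t (25*exp(7*s/2)) ds = 50*exp(7*t/2)/7 - 50/7.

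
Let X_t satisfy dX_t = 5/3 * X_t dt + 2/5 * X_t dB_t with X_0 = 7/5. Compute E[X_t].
E[X_t] = 7*exp(5*t/3)/5

For GBM dX = mu X dt + sigma X dB with X_0 = x_0, apply Itô to Y = log X: dY = (mu - sigma^2/2) dt + sigma dB, so Y_t = log(x_0) + (mu - sigma^2/2) t + sigma B_t and hence X_t = x_0 * exp((mu - sigma^2/2) t + sigma B_t).
With mu = 5/3, sigma = 2/5, x_0 = 7/5, this gives:
  X_t = 7/5 * exp((119/75) * t + (2/5) * B_t).
Since sigma*B_t ~ Normal(0, sigma^2 t), E[exp(sigma*B_t)] = exp(sigma^2 t / 2); so E[X_t] = x_0 * exp((mu - sigma^2/2) t) * exp(sigma^2 t / 2) = x_0 * exp(mu t) = 7*exp(5*t/3)/5.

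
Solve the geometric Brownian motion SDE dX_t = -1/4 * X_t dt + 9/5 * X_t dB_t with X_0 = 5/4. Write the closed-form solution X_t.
X_t = 5/4 * exp((-187/100) * t + (9/5) * B_t)

For GBM dX = mu X dt + sigma X dB with X_0 = x_0, apply Itô to Y = log X: dY = (mu - sigma^2/2) dt + sigma dB, so Y_t = log(x_0) + (mu - sigma^2/2) t + sigma B_t and hence X_t = x_0 * exp((mu - sigma^2/2) t + sigma B_t).
With mu = -1/4, sigma = 9/5, x_0 = 5/4, this gives:
  X_t = 5/4 * exp((-187/100) * t + (9/5) * B_t).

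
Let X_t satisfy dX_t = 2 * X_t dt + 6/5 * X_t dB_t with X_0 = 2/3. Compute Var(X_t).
Var(X_t) = 4*(exp(36*t/25) - 1)*exp(4*t)/9

For GBM dX = mu X dt + sigma X dB with X_0 = x_0, apply Itô to Y = log X: dY = (mu - sigma^2/2) dt + sigma dB, so Y_t = log(x_0) + (mu - sigma^2/2) t + sigma B_t and hence X_t = x_0 * exp((mu - sigma^2/2) t + sigma B_t).
With mu = 2, sigma = 6/5, x_0 = 2/3, this gives:
  X_t = 2/3 * exp((32/25) * t + (6/5) * B_t).
Since sigma*B_t ~ Normal(0, sigma^2 t), E[exp(sigma*B_t)] = exp(sigma^2 t / 2); so E[X_t] = x_0 * exp((mu - sigma^2/2) t) * exp(sigma^2 t / 2) = x_0 * exp(mu t) = 2*exp(2*t)/3.
Var(X_t) = E[X_t^2] - (E[X_t])^2 = x_0^2 * exp(2 mu t) * (exp(sigma^2 t) - 1) = 4*(exp(36*t/25) - 1)*exp(4*t)/9.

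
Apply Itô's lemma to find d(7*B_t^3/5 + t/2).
d(7*B_t^3/5 + t/2) = (21*B_t/5 + 1/2) dt + (21*B_t^2/5) dB_t

Itô's formula for f(t, x): d f(t, B_t) = (f_t + (1/2) f_xx) dt + f_x dB_t. Compute partials of f(t, x) = t/2 + 7*x^3/5:
  f_t(t,x)  = 1/2
  f_x(t,x)  = 21*x^2/5
  f_xx(t,x) = 42*x/5
Assemble drift = f_t + (1/2) f_xx = 21*x/5 + 1/2 and diffusion = f_x = 21*x^2/5. Substituting x = B_t:
  d(7*B_t^3/5 + t/2) = (21*B_t/5 + 1/2) dt + (21*B_t^2/5) dB_t.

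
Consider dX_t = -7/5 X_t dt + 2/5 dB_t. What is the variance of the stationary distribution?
lim Var(X_t) = 2/35

The OU SDE dX = -theta X dt + sigma dB admits the integrating factor exp(theta t): d(exp(theta t) X_t) = sigma exp(theta t) dB_t. Integrating from 0 to t gives X_t = x_0 * exp(-theta t) + sigma * int_0^t exp(-theta (t-s)) dB_s for any initial x_0. The Itô integral has variance (by the Itô isometry) sigma^2 * int_0^t exp(-2 theta (t - s)) ds = sigma^2 * (1 - exp(-2 theta t)) / (2 theta), independent of x_0.
With theta = 7/5, sigma = 2/5:
  Var(X_t) = (2/5)^2 * (1 - exp(-2*7/5 t)) / (2 * 7/5) = 2/35 - 2*exp(-14*t/5)/35.
As t -> infinity, exp(-2*7/5 t) -> 0, so the stationary variance is sigma^2 / (2 theta) = 2/35.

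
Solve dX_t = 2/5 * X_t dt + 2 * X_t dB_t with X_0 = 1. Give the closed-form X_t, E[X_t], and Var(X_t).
X_t = 1 * exp((-8/5) t + (2) B_t); E[X_t] = exp(2*t/5); Var(X_t) = (exp(4*t) - 1)*exp(4*t/5)

For GBM dX = mu X dt + sigma X dB with X_0 = x_0, apply Itô to Y = log X: dY = (mu - sigma^2/2) dt + sigma dB, so Y_t = log(x_0) + (mu - sigma^2/2) t + sigma B_t and hence X_t = x_0 * exp((mu - sigma^2/2) t + sigma B_t).
With mu = 2/5, sigma = 2, x_0 = 1, this gives:
  X_t = 1 * exp((-8/5) * t + (2) * B_t).
Since sigma*B_t ~ Normal(0, sigma^2 t), E[exp(sigma*B_t)] = exp(sigma^2 t / 2); so E[X_t] = x_0 * exp((mu - sigma^2/2) t) * exp(sigma^2 t / 2) = x_0 * exp(mu t) = exp(2*t/5).
Var(X_t) = E[X_t^2] - (E[X_t])^2 = x_0^2 * exp(2 mu t) * (exp(sigma^2 t) - 1) = (exp(4*t) - 1)*exp(4*t/5).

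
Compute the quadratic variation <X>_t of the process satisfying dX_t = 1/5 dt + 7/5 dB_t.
<X>_t = 49*t/25

For an Itô process dX_t = a(t) dt + b(t) dB_t, the quadratic variation is <X>_t = int_0^t b(s)^2 ds (the drift term does not contribute). Here b(s) = 7/5, so
  b(s)^2 = 49/25.
Integrating from 0 to t:
  <X>_t = int_0^t (49/25) ds = 49*t/25.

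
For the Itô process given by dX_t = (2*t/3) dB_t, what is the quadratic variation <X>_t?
<X>_t = 4*t^3/27

For an Itô process dX_t = a(t) dt + b(t) dB_t, the quadratic variation is <X>_t = int_0^t b(s)^2 ds (the drift term does not contribute). Here b(s) = 2*s/3, so
  b(s)^2 = 4*s^2/9.
Integrating from 0 to t:
  <X>_t = int_0^t (4*s^2/9) ds = 4*t^3/27.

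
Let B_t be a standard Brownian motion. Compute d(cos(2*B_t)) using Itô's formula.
d(cos(2*B_t)) = (-2*cos(2*B_t)) dt + (-2*sin(2*B_t)) dB_t

Itô's formula for f(B_t) gives d f(B_t) = f'(B_t) dB_t + (1/2) f''(B_t) dt. Compute derivatives of f(x) = cos(2*x):
  f'(x)  = -2*sin(2*x)
  f''(x) = -4*cos(2*x)
Substitute x = B_t and multiply the f'' term by 1/2:
  drift     = (1/2) * (-4*cos(2*x)) evaluated at B_t = -2*cos(2*B_t)
  diffusion = (-2*sin(2*x)) evaluated at B_t = -2*sin(2*B_t)
Therefore d(cos(2*B_t)) = (-2*cos(2*B_t)) dt + (-2*sin(2*B_t)) dB_t.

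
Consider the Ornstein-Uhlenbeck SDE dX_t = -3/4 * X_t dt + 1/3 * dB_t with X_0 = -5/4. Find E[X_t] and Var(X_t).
E[X_t] = -5*exp(-3*t/4)/4; Var(X_t) = 2/27 - 2*exp(-3*t/2)/27

The OU SDE dX = -theta X dt + sigma dB admits the integrating factor exp(theta t): d(exp(theta t) X_t) = sigma exp(theta t) dB_t. Integrating from 0 to t:
  X_t = x_0 * exp(-theta t) + sigma * int_0^t exp(-theta (t-s)) dB_s.
The Itô integral has mean 0 and (by the Itô isometry) variance sigma^2 * int_0^t exp(-2 theta (t - s)) ds = sigma^2 * (1 - exp(-2 theta t)) / (2 theta).
With theta = 3/4, sigma = 1/3, x_0 = -5/4:
  E[X_t] = -5/4 * exp(-3/4 t) = -5*exp(-3*t/4)/4
  Var(X_t) = (1/3)^2 * (1 - exp(-2*3/4 t)) / (2 * 3/4) = 2/27 - 2*exp(-3*t/2)/27.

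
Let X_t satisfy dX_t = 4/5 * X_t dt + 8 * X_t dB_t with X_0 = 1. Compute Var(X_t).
Var(X_t) = (exp(64*t) - 1)*exp(8*t/5)

For GBM dX = mu X dt + sigma X dB with X_0 = x_0, apply Itô to Y = log X: dY = (mu - sigma^2/2) dt + sigma dB, so Y_t = log(x_0) + (mu - sigma^2/2) t + sigma B_t and hence X_t = x_0 * exp((mu - sigma^2/2) t + sigma B_t).
With mu = 4/5, sigma = 8, x_0 = 1, this gives:
  X_t = 1 * exp((-156/5) * t + (8) * B_t).
Since sigma*B_t ~ Normal(0, sigma^2 t), E[exp(sigma*B_t)] = exp(sigma^2 t / 2); so E[X_t] = x_0 * exp((mu - sigma^2/2) t) * exp(sigma^2 t / 2) = x_0 * exp(mu t) = exp(4*t/5).
Var(X_t) = E[X_t^2] - (E[X_t])^2 = x_0^2 * exp(2 mu t) * (exp(sigma^2 t) - 1) = (exp(64*t) - 1)*exp(8*t/5).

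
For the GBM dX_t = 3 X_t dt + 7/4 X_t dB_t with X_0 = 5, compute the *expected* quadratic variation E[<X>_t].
E[<X>_t] = 245*exp(145*t/16)/29 - 245/29

<X>_t = int_0^t ((7/4) * X_s)^2 ds. Taking expectation inside the integral: E[<X>_t] = (7/4)^2 * int_0^t E[X_s^2] ds. For GBM, E[X_s^2] = x_0^2 * exp((2 mu + sigma^2) s). Integrating:
  E[<X>_t] = (7/4)^2 * 5^2 * (exp((2*3 + (7/4)^2) t) - 1) / (2*3 + (7/4)^2)
           = (7/4)^2 * 5^2 * (exp((145/16) t) - 1) / (145/16) = 245*exp(145*t/16)/29 - 245/29.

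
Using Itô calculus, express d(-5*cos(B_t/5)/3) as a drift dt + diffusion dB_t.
d(-5*cos(B_t/5)/3) = (cos(B_t/5)/30) dt + (sin(B_t/5)/3) dB_t

Itô's formula for f(B_t) gives d f(B_t) = f'(B_t) dB_t + (1/2) f''(B_t) dt. Compute derivatives of f(x) = -5*cos(x/5)/3:
  f'(x)  = sin(x/5)/3
  f''(x) = cos(x/5)/15
Substitute x = B_t and multiply the f'' term by 1/2:
  drift     = (1/2) * (cos(x/5)/15) evaluated at B_t = cos(B_t/5)/30
  diffusion = (sin(x/5)/3) evaluated at B_t = sin(B_t/5)/3
Therefore d(-5*cos(B_t/5)/3) = (cos(B_t/5)/30) dt + (sin(B_t/5)/3) dB_t.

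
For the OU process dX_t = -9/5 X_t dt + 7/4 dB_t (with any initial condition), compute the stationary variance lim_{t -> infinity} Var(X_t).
lim Var(X_t) = 245/288

The OU SDE dX = -theta X dt + sigma dB admits the integrating factor exp(theta t): d(exp(theta t) X_t) = sigma exp(theta t) dB_t. Integrating from 0 to t gives X_t = x_0 * exp(-theta t) + sigma * int_0^t exp(-theta (t-s)) dB_s for any initial x_0. The Itô integral has variance (by the Itô isometry) sigma^2 * int_0^t exp(-2 theta (t - s)) ds = sigma^2 * (1 - exp(-2 theta t)) / (2 theta), independent of x_0.
With theta = 9/5, sigma = 7/4:
  Var(X_t) = (7/4)^2 * (1 - exp(-2*9/5 t)) / (2 * 9/5) = 245/288 - 245*exp(-18*t/5)/288.
As t -> infinity, exp(-2*9/5 t) -> 0, so the stationary variance is sigma^2 / (2 theta) = 245/288.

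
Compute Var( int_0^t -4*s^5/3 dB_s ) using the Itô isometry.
Var = 16*t^11/99

The Itô integral of a deterministic integrand f(s) has mean 0 because each increment f(s) * (B_{s+ds} - B_s) has mean 0. By the Itô isometry:
  Var( int_0^t f(s) dB_s ) = E[ (int_0^t f(s) dB_s)^2 ] = int_0^t f(s)^2 ds.
Here f(s) = -4*s^5/3, so f(s)^2 = 16*s^10/9. Integrate:
  int_0^t (16*s^10/9) ds = 16*t^11/99.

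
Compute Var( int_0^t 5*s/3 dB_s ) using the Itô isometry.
Var = 25*t^3/27

The Itô integral of a deterministic integrand f(s) has mean 0 because each increment f(s) * (B_{s+ds} - B_s) has mean 0. By the Itô isometry:
  Var( int_0^t f(s) dB_s ) = E[ (int_0^t f(s) dB_s)^2 ] = int_0^t f(s)^2 ds.
Here f(s) = 5*s/3, so f(s)^2 = 25*s^2/9. Integrate:
  int_0^t (25*s^2/9) ds = 25*t^3/27.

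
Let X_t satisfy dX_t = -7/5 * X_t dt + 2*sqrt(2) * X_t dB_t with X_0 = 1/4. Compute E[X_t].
E[X_t] = exp(-7*t/5)/4

For GBM dX = mu X dt + sigma X dB with X_0 = x_0, apply Itô to Y = log X: dY = (mu - sigma^2/2) dt + sigma dB, so Y_t = log(x_0) + (mu - sigma^2/2) t + sigma B_t and hence X_t = x_0 * exp((mu - sigma^2/2) t + sigma B_t).
With mu = -7/5, sigma = 2*sqrt(2), x_0 = 1/4, this gives:
  X_t = 1/4 * exp((-27/5) * t + (2*sqrt(2)) * B_t).
Since sigma*B_t ~ Normal(0, sigma^2 t), E[exp(sigma*B_t)] = exp(sigma^2 t / 2); so E[X_t] = x_0 * exp((mu - sigma^2/2) t) * exp(sigma^2 t / 2) = x_0 * exp(mu t) = exp(-7*t/5)/4.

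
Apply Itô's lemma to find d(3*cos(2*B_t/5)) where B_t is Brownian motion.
d(3*cos(2*B_t/5)) = (-6*cos(2*B_t/5)/25) dt + (-6*sin(2*B_t/5)/5) dB_t

Itô's formula for f(B_t) gives d f(B_t) = f'(B_t) dB_t + (1/2) f''(B_t) dt. Compute derivatives of f(x) = 3*cos(2*x/5):
  f'(x)  = -6*sin(2*x/5)/5
  f''(x) = -12*cos(2*x/5)/25
Substitute x = B_t and multiply the f'' term by 1/2:
  drift     = (1/2) * (-12*cos(2*x/5)/25) evaluated at B_t = -6*cos(2*B_t/5)/25
  diffusion = (-6*sin(2*x/5)/5) evaluated at B_t = -6*sin(2*B_t/5)/5
Therefore d(3*cos(2*B_t/5)) = (-6*cos(2*B_t/5)/25) dt + (-6*sin(2*B_t/5)/5) dB_t.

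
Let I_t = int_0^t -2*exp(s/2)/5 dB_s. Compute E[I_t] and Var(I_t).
E[I_t] = 0; Var(I_t) = 4*exp(t)/25 - 4/25

The Itô integral of a deterministic integrand f(s) has mean 0 because each increment f(s) * (B_{s+ds} - B_s) has mean 0. By the Itô isometry:
  Var( int_0^t f(s) dB_s ) = E[ (int_0^t f(s) dB_s)^2 ] = int_0^t f(s)^2 ds.
Here f(s) = -2*exp(s/2)/5, so f(s)^2 = 4*exp(s)/25. Integrate:
  int_0^t (4*exp(s)/25) ds = 4*exp(t)/25 - 4/25.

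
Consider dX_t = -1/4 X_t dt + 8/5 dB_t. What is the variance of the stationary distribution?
lim Var(X_t) = 128/25

The OU SDE dX = -theta X dt + sigma dB admits the integrating factor exp(theta t): d(exp(theta t) X_t) = sigma exp(theta t) dB_t. Integrating from 0 to t gives X_t = x_0 * exp(-theta t) + sigma * int_0^t exp(-theta (t-s)) dB_s for any initial x_0. The Itô integral has variance (by the Itô isometry) sigma^2 * int_0^t exp(-2 theta (t - s)) ds = sigma^2 * (1 - exp(-2 theta t)) / (2 theta), independent of x_0.
With theta = 1/4, sigma = 8/5:
  Var(X_t) = (8/5)^2 * (1 - exp(-2*1/4 t)) / (2 * 1/4) = 128/25 - 128*exp(-t/2)/25.
As t -> infinity, exp(-2*1/4 t) -> 0, so the stationary variance is sigma^2 / (2 theta) = 128/25.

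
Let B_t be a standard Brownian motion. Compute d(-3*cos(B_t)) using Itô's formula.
d(-3*cos(B_t)) = (3*cos(B_t)/2) dt + (3*sin(B_t)) dB_t

Itô's formula for f(B_t) gives d f(B_t) = f'(B_t) dB_t + (1/2) f''(B_t) dt. Compute derivatives of f(x) = -3*cos(x):
  f'(x)  = 3*sin(x)
  f''(x) = 3*cos(x)
Substitute x = B_t and multiply the f'' term by 1/2:
  drift     = (1/2) * (3*cos(x)) evaluated at B_t = 3*cos(B_t)/2
  diffusion = (3*sin(x)) evaluated at B_t = 3*sin(B_t)
Therefore d(-3*cos(B_t)) = (3*cos(B_t)/2) dt + (3*sin(B_t)) dB_t.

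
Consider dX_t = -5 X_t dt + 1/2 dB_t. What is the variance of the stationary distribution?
lim Var(X_t) = 1/40

The OU SDE dX = -theta X dt + sigma dB admits the integrating factor exp(theta t): d(exp(theta t) X_t) = sigma exp(theta t) dB_t. Integrating from 0 to t gives X_t = x_0 * exp(-theta t) + sigma * int_0^t exp(-theta (t-s)) dB_s for any initial x_0. The Itô integral has variance (by the Itô isometry) sigma^2 * int_0^t exp(-2 theta (t - s)) ds = sigma^2 * (1 - exp(-2 theta t)) / (2 theta), independent of x_0.
With theta = 5, sigma = 1/2:
  Var(X_t) = (1/2)^2 * (1 - exp(-2*5 t)) / (2 * 5) = 1/40 - exp(-10*t)/40.
As t -> infinity, exp(-2*5 t) -> 0, so the stationary variance is sigma^2 / (2 theta) = 1/40.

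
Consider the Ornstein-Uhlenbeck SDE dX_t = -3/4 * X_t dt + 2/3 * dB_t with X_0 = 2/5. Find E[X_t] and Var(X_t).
E[X_t] = 2*exp(-3*t/4)/5; Var(X_t) = 8/27 - 8*exp(-3*t/2)/27

The OU SDE dX = -theta X dt + sigma dB admits the integrating factor exp(theta t): d(exp(theta t) X_t) = sigma exp(theta t) dB_t. Integrating from 0 to t:
  X_t = x_0 * exp(-theta t) + sigma * int_0^t exp(-theta (t-s)) dB_s.
The Itô integral has mean 0 and (by the Itô isometry) variance sigma^2 * int_0^t exp(-2 theta (t - s)) ds = sigma^2 * (1 - exp(-2 theta t)) / (2 theta).
With theta = 3/4, sigma = 2/3, x_0 = 2/5:
  E[X_t] = 2/5 * exp(-3/4 t) = 2*exp(-3*t/4)/5
  Var(X_t) = (2/3)^2 * (1 - exp(-2*3/4 t)) / (2 * 3/4) = 8/27 - 8*exp(-3*t/2)/27.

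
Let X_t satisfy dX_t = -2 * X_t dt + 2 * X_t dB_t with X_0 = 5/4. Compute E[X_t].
E[X_t] = 5*exp(-2*t)/4

For GBM dX = mu X dt + sigma X dB with X_0 = x_0, apply Itô to Y = log X: dY = (mu - sigma^2/2) dt + sigma dB, so Y_t = log(x_0) + (mu - sigma^2/2) t + sigma B_t and hence X_t = x_0 * exp((mu - sigma^2/2) t + sigma B_t).
With mu = -2, sigma = 2, x_0 = 5/4, this gives:
  X_t = 5/4 * exp((-4) * t + (2) * B_t).
Since sigma*B_t ~ Normal(0, sigma^2 t), E[exp(sigma*B_t)] = exp(sigma^2 t / 2); so E[X_t] = x_0 * exp((mu - sigma^2/2) t) * exp(sigma^2 t / 2) = x_0 * exp(mu t) = 5*exp(-2*t)/4.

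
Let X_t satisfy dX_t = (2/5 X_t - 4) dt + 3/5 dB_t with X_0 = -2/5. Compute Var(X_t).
Var(X_t) = 9*exp(4*t/5)/20 - 9/20

The variance V(t) = Var(X_t) satisfies V'(t) = 2 a V(t) + c^2 with V(0) = 0 (drift coefficient is linear in X, diffusion is constant). With a = 2/5, c = 3/5, the solution is
  V(t) = (c^2 / (2 a)) * (exp(2 a t) - 1)
       = ((3/5)^2 / (2*(2/5))) * (exp((4/5) t) - 1)
       = 9*exp(4*t/5)/20 - 9/20.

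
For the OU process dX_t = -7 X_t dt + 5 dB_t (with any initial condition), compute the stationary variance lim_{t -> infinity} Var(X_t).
lim Var(X_t) = 25/14

The OU SDE dX = -theta X dt + sigma dB admits the integrating factor exp(theta t): d(exp(theta t) X_t) = sigma exp(theta t) dB_t. Integrating from 0 to t gives X_t = x_0 * exp(-theta t) + sigma * int_0^t exp(-theta (t-s)) dB_s for any initial x_0. The Itô integral has variance (by the Itô isometry) sigma^2 * int_0^t exp(-2 theta (t - s)) ds = sigma^2 * (1 - exp(-2 theta t)) / (2 theta), independent of x_0.
With theta = 7, sigma = 5:
  Var(X_t) = (5)^2 * (1 - exp(-2*7 t)) / (2 * 7) = 25/14 - 25*exp(-14*t)/14.
As t -> infinity, exp(-2*7 t) -> 0, so the stationary variance is sigma^2 / (2 theta) = 25/14.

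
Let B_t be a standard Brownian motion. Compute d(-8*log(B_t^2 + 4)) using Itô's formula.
d(-8*log(B_t^2 + 4)) = (8*(B_t^2 - 4)/(B_t^2 + 4)^2) dt + (-16*B_t/(B_t^2 + 4)) dB_t

Itô's formula for f(B_t) gives d f(B_t) = f'(B_t) dB_t + (1/2) f''(B_t) dt. Compute derivatives of f(x) = -8*log(x^2 + 4):
  f'(x)  = -16*x/(x^2 + 4)
  f''(x) = 16*(x^2 - 4)/(x^2 + 4)^2
Substitute x = B_t and multiply the f'' term by 1/2:
  drift     = (1/2) * (16*(x^2 - 4)/(x^2 + 4)^2) evaluated at B_t = 8*(B_t^2 - 4)/(B_t^2 + 4)^2
  diffusion = (-16*x/(x^2 + 4)) evaluated at B_t = -16*B_t/(B_t^2 + 4)
Therefore d(-8*log(B_t^2 + 4)) = (8*(B_t^2 - 4)/(B_t^2 + 4)^2) dt + (-16*B_t/(B_t^2 + 4)) dB_t.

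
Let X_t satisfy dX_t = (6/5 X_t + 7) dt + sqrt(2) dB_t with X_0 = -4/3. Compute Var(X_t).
Var(X_t) = 5*exp(12*t/5)/6 - 5/6

The variance V(t) = Var(X_t) satisfies V'(t) = 2 a V(t) + c^2 with V(0) = 0 (drift coefficient is linear in X, diffusion is constant). With a = 6/5, c = sqrt(2), the solution is
  V(t) = (c^2 / (2 a)) * (exp(2 a t) - 1)
       = (sqrt(2)^2 / (2*(6/5))) * (exp((12/5) t) - 1)
       = 5*exp(12*t/5)/6 - 5/6.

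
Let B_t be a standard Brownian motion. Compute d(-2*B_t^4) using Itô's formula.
d(-2*B_t^4) = (-12*B_t^2) dt + (-8*B_t^3) dB_t

Itô's formula for f(B_t) gives d f(B_t) = f'(B_t) dB_t + (1/2) f''(B_t) dt. Compute derivatives of f(x) = -2*x^4:
  f'(x)  = -8*x^3
  f''(x) = -24*x^2
Substitute x = B_t and multiply the f'' term by 1/2:
  drift     = (1/2) * (-24*x^2) evaluated at B_t = -12*B_t^2
  diffusion = (-8*x^3) evaluated at B_t = -8*B_t^3
Therefore d(-2*B_t^4) = (-12*B_t^2) dt + (-8*B_t^3) dB_t.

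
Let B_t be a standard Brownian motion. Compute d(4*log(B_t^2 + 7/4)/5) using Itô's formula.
d(4*log(B_t^2 + 7/4)/5) = (16*(7 - 4*B_t^2)/(5*(4*B_t^2 + 7)^2)) dt + (32*B_t/(5*(4*B_t^2 + 7))) dB_t

Itô's formula for f(B_t) gives d f(B_t) = f'(B_t) dB_t + (1/2) f''(B_t) dt. Compute derivatives of f(x) = 4*log(x^2 + 7/4)/5:
  f'(x)  = 32*x/(5*(4*x^2 + 7))
  f''(x) = 32*(7 - 4*x^2)/(5*(4*x^2 + 7)^2)
Substitute x = B_t and multiply the f'' term by 1/2:
  drift     = (1/2) * (32*(7 - 4*x^2)/(5*(4*x^2 + 7)^2)) evaluated at B_t = 16*(7 - 4*B_t^2)/(5*(4*B_t^2 + 7)^2)
  diffusion = (32*x/(5*(4*x^2 + 7))) evaluated at B_t = 32*B_t/(5*(4*B_t^2 + 7))
Therefore d(4*log(B_t^2 + 7/4)/5) = (16*(7 - 4*B_t^2)/(5*(4*B_t^2 + 7)^2)) dt + (32*B_t/(5*(4*B_t^2 + 7))) dB_t.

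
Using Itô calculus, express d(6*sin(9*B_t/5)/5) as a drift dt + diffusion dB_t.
d(6*sin(9*B_t/5)/5) = (-243*sin(9*B_t/5)/125) dt + (54*cos(9*B_t/5)/25) dB_t

Itô's formula for f(B_t) gives d f(B_t) = f'(B_t) dB_t + (1/2) f''(B_t) dt. Compute derivatives of f(x) = 6*sin(9*x/5)/5:
  f'(x)  = 54*cos(9*x/5)/25
  f''(x) = -486*sin(9*x/5)/125
Substitute x = B_t and multiply the f'' term by 1/2:
  drift     = (1/2) * (-486*sin(9*x/5)/125) evaluated at B_t = -243*sin(9*B_t/5)/125
  diffusion = (54*cos(9*x/5)/25) evaluated at B_t = 54*cos(9*B_t/5)/25
Therefore d(6*sin(9*B_t/5)/5) = (-243*sin(9*B_t/5)/125) dt + (54*cos(9*B_t/5)/25) dB_t.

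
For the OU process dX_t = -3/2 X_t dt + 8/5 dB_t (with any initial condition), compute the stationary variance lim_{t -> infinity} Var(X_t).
lim Var(X_t) = 64/75

The OU SDE dX = -theta X dt + sigma dB admits the integrating factor exp(theta t): d(exp(theta t) X_t) = sigma exp(theta t) dB_t. Integrating from 0 to t gives X_t = x_0 * exp(-theta t) + sigma * int_0^t exp(-theta (t-s)) dB_s for any initial x_0. The Itô integral has variance (by the Itô isometry) sigma^2 * int_0^t exp(-2 theta (t - s)) ds = sigma^2 * (1 - exp(-2 theta t)) / (2 theta), independent of x_0.
With theta = 3/2, sigma = 8/5:
  Var(X_t) = (8/5)^2 * (1 - exp(-2*3/2 t)) / (2 * 3/2) = 64/75 - 64*exp(-3*t)/75.
As t -> infinity, exp(-2*3/2 t) -> 0, so the stationary variance is sigma^2 / (2 theta) = 64/75.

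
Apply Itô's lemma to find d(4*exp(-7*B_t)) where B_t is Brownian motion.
d(4*exp(-7*B_t)) = (98*exp(-7*B_t)) dt + (-28*exp(-7*B_t)) dB_t

Itô's formula for f(B_t) gives d f(B_t) = f'(B_t) dB_t + (1/2) f''(B_t) dt. Compute derivatives of f(x) = 4*exp(-7*x):
  f'(x)  = -28*exp(-7*x)
  f''(x) = 196*exp(-7*x)
Substitute x = B_t and multiply the f'' term by 1/2:
  drift     = (1/2) * (196*exp(-7*x)) evaluated at B_t = 98*exp(-7*B_t)
  diffusion = (-28*exp(-7*x)) evaluated at B_t = -28*exp(-7*B_t)
Therefore d(4*exp(-7*B_t)) = (98*exp(-7*B_t)) dt + (-28*exp(-7*B_t)) dB_t.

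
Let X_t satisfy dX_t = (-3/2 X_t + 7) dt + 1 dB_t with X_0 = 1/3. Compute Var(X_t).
Var(X_t) = 1/3 - exp(-3*t)/3

The variance V(t) = Var(X_t) satisfies V'(t) = 2 a V(t) + c^2 with V(0) = 0 (drift coefficient is linear in X, diffusion is constant). With a = -3/2, c = 1, the solution is
  V(t) = (c^2 / (2 a)) * (exp(2 a t) - 1)
       = (1^2 / (2*(-3/2))) * (exp((-3) t) - 1)
       = 1/3 - exp(-3*t)/3.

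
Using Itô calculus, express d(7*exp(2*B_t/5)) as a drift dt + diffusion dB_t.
d(7*exp(2*B_t/5)) = (14*exp(2*B_t/5)/25) dt + (14*exp(2*B_t/5)/5) dB_t

Itô's formula for f(B_t) gives d f(B_t) = f'(B_t) dB_t + (1/2) f''(B_t) dt. Compute derivatives of f(x) = 7*exp(2*x/5):
  f'(x)  = 14*exp(2*x/5)/5
  f''(x) = 28*exp(2*x/5)/25
Substitute x = B_t and multiply the f'' term by 1/2:
  drift     = (1/2) * (28*exp(2*x/5)/25) evaluated at B_t = 14*exp(2*B_t/5)/25
  diffusion = (14*exp(2*x/5)/5) evaluated at B_t = 14*exp(2*B_t/5)/5
Therefore d(7*exp(2*B_t/5)) = (14*exp(2*B_t/5)/25) dt + (14*exp(2*B_t/5)/5) dB_t.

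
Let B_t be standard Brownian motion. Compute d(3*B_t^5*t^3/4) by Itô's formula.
d(3*B_t^5*t^3/4) = (3*B_t^3*t^2*(3*B_t^2 + 10*t)/4) dt + (15*B_t^4*t^3/4) dB_t

Itô's formula for f(t, x): d f(t, B_t) = (f_t + (1/2) f_xx) dt + f_x dB_t. Compute partials of f(t, x) = 3*t^3*x^5/4:
  f_t(t,x)  = 9*t^2*x^5/4
  f_x(t,x)  = 15*t^3*x^4/4
  f_xx(t,x) = 15*t^3*x^3
Assemble drift = f_t + (1/2) f_xx = 3*t^2*x^3*(10*t + 3*x^2)/4 and diffusion = f_x = 15*t^3*x^4/4. Substituting x = B_t:
  d(3*B_t^5*t^3/4) = (3*B_t^3*t^2*(3*B_t^2 + 10*t)/4) dt + (15*B_t^4*t^3/4) dB_t.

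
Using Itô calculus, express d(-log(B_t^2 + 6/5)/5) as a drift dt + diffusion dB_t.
d(-log(B_t^2 + 6/5)/5) = ((5*B_t^2 - 6)/(5*B_t^2 + 6)^2) dt + (-2*B_t/(5*B_t^2 + 6)) dB_t

Itô's formula for f(B_t) gives d f(B_t) = f'(B_t) dB_t + (1/2) f''(B_t) dt. Compute derivatives of f(x) = -log(x^2 + 6/5)/5:
  f'(x)  = -2*x/(5*x^2 + 6)
  f''(x) = 2*(5*x^2 - 6)/(5*x^2 + 6)^2
Substitute x = B_t and multiply the f'' term by 1/2:
  drift     = (1/2) * (2*(5*x^2 - 6)/(5*x^2 + 6)^2) evaluated at B_t = (5*B_t^2 - 6)/(5*B_t^2 + 6)^2
  diffusion = (-2*x/(5*x^2 + 6)) evaluated at B_t = -2*B_t/(5*B_t^2 + 6)
Therefore d(-log(B_t^2 + 6/5)/5) = ((5*B_t^2 - 6)/(5*B_t^2 + 6)^2) dt + (-2*B_t/(5*B_t^2 + 6)) dB_t.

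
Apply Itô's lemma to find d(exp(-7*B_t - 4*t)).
d(exp(-7*B_t - 4*t)) = (41*exp(-7*B_t - 4*t)/2) dt + (-7*exp(-7*B_t - 4*t)) dB_t

Itô's formula for f(t, x): d f(t, B_t) = (f_t + (1/2) f_xx) dt + f_x dB_t. Compute partials of f(t, x) = exp(-4*t - 7*x):
  f_t(t,x)  = -4*exp(-4*t - 7*x)
  f_x(t,x)  = -7*exp(-4*t - 7*x)
  f_xx(t,x) = 49*exp(-4*t - 7*x)
Assemble drift = f_t + (1/2) f_xx = 41*exp(-4*t - 7*x)/2 and diffusion = f_x = -7*exp(-4*t - 7*x). Substituting x = B_t:
  d(exp(-7*B_t - 4*t)) = (41*exp(-7*B_t - 4*t)/2) dt + (-7*exp(-7*B_t - 4*t)) dB_t.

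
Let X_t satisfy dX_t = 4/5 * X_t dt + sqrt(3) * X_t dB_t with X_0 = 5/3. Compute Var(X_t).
Var(X_t) = 25*(exp(3*t) - 1)*exp(8*t/5)/9

For GBM dX = mu X dt + sigma X dB with X_0 = x_0, apply Itô to Y = log X: dY = (mu - sigma^2/2) dt + sigma dB, so Y_t = log(x_0) + (mu - sigma^2/2) t + sigma B_t and hence X_t = x_0 * exp((mu - sigma^2/2) t + sigma B_t).
With mu = 4/5, sigma = sqrt(3), x_0 = 5/3, this gives:
  X_t = 5/3 * exp((-7/10) * t + (sqrt(3)) * B_t).
Since sigma*B_t ~ Normal(0, sigma^2 t), E[exp(sigma*B_t)] = exp(sigma^2 t / 2); so E[X_t] = x_0 * exp((mu - sigma^2/2) t) * exp(sigma^2 t / 2) = x_0 * exp(mu t) = 5*exp(4*t/5)/3.
Var(X_t) = E[X_t^2] - (E[X_t])^2 = x_0^2 * exp(2 mu t) * (exp(sigma^2 t) - 1) = 25*(exp(3*t) - 1)*exp(8*t/5)/9.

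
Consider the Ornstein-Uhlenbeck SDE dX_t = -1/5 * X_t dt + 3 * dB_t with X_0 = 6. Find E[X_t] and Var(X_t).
E[X_t] = 6*exp(-t/5); Var(X_t) = 45/2 - 45*exp(-2*t/5)/2

The OU SDE dX = -theta X dt + sigma dB admits the integrating factor exp(theta t): d(exp(theta t) X_t) = sigma exp(theta t) dB_t. Integrating from 0 to t:
  X_t = x_0 * exp(-theta t) + sigma * int_0^t exp(-theta (t-s)) dB_s.
The Itô integral has mean 0 and (by the Itô isometry) variance sigma^2 * int_0^t exp(-2 theta (t - s)) ds = sigma^2 * (1 - exp(-2 theta t)) / (2 theta).
With theta = 1/5, sigma = 3, x_0 = 6:
  E[X_t] = 6 * exp(-1/5 t) = 6*exp(-t/5)
  Var(X_t) = (3)^2 * (1 - exp(-2*1/5 t)) / (2 * 1/5) = 45/2 - 45*exp(-2*t/5)/2.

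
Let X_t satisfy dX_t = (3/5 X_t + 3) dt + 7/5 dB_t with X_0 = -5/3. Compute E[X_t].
E[X_t] = 10*exp(3*t/5)/3 - 5

Taking expectations and using E[dB_t] = 0, the mean m(t) = E[X_t] satisfies the ODE m'(t) = a m(t) + b with m(0) = x_0. With a = 3/5, b = 3, x_0 = -5/3, the solution is
  m(t) = x_0 * exp(a t) + (b/a) * (exp(a t) - 1)
       = (-5/3) * exp((3/5) t) + (3/(3/5)) * (exp((3/5) t) - 1)
       = 10*exp(3*t/5)/3 - 5.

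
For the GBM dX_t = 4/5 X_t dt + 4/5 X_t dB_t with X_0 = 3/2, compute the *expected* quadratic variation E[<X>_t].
E[<X>_t] = 9*exp(56*t/25)/14 - 9/14

<X>_t = int_0^t ((4/5) * X_s)^2 ds. Taking expectation inside the integral: E[<X>_t] = (4/5)^2 * int_0^t E[X_s^2] ds. For GBM, E[X_s^2] = x_0^2 * exp((2 mu + sigma^2) s). Integrating:
  E[<X>_t] = (4/5)^2 * (3/2)^2 * (exp((2*(4/5) + (4/5)^2) t) - 1) / (2*(4/5) + (4/5)^2)
           = (4/5)^2 * (3/2)^2 * (exp((56/25) t) - 1) / (56/25) = 9*exp(56*t/25)/14 - 9/14.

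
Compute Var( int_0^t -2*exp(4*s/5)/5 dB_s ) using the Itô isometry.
Var = exp(8*t/5)/10 - 1/10

The Itô integral of a deterministic integrand f(s) has mean 0 because each increment f(s) * (B_{s+ds} - B_s) has mean 0. By the Itô isometry:
  Var( int_0^t f(s) dB_s ) = E[ (int_0^t f(s) dB_s)^2 ] = int_0^t f(s)^2 ds.
Here f(s) = -2*exp(4*s/5)/5, so f(s)^2 = 4*exp(8*s/5)/25. Integrate:
  int_0^t (4*exp(8*s/5)/25) ds = exp(8*t/5)/10 - 1/10.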